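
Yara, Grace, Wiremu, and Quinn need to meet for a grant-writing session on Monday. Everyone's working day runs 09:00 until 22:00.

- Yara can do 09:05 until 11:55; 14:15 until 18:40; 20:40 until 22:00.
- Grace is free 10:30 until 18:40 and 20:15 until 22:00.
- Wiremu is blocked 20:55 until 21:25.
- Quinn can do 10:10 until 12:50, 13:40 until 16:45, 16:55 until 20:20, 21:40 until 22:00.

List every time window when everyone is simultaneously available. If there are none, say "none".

Yara free: 09:05-11:55, 14:15-18:40, 20:40-22:00.
Grace free: 10:30-18:40, 20:15-22:00.
Wiremu free: 09:00-20:55, 21:25-22:00 (invert busy blocks within the working day).
Quinn free: 10:10-12:50, 13:40-16:45, 16:55-20:20, 21:40-22:00.
Yara ∩ Grace: 10:30-11:55, 14:15-18:40, 20:40-22:00.
Yara ∩ Grace ∩ Wiremu: 10:30-11:55, 14:15-18:40, 20:40-20:55, 21:25-22:00.
Yara ∩ Grace ∩ Wiremu ∩ Quinn: 10:30-11:55, 14:15-16:45, 16:55-18:40, 21:40-22:00.
Those are the intersection windows.

10:30-11:55, 14:15-16:45, 16:55-18:40, 21:40-22:00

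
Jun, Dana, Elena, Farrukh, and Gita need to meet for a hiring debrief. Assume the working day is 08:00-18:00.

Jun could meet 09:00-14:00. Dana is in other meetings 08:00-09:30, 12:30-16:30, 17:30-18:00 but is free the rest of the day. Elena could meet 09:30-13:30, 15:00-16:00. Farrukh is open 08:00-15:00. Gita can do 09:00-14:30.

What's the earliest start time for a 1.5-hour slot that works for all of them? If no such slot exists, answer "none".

09:30

Jun free: 09:00-14:00.
Dana free: 09:30-12:30, 16:30-17:30 (invert busy blocks within the working day).
Elena free: 09:30-13:30, 15:00-16:00.
Farrukh free: 08:00-15:00.
Gita free: 09:00-14:30.
Jun ∩ Dana: 09:30-12:30.
Jun ∩ Dana ∩ Elena: 09:30-12:30.
Jun ∩ Dana ∩ Elena ∩ Farrukh: 09:30-12:30.
Jun ∩ Dana ∩ Elena ∩ Farrukh ∩ Gita: 09:30-12:30.
The first common window of at least 90 minutes is 09:30-12:30, so the earliest start is 09:30.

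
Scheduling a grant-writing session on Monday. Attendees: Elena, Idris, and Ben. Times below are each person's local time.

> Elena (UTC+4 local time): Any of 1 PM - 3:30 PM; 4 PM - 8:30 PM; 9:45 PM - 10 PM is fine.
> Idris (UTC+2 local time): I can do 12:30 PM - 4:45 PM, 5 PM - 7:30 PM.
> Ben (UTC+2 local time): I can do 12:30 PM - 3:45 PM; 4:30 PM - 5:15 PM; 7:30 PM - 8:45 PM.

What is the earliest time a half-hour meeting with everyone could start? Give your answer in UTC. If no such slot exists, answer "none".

Elena in UTC: 09:00-11:30, 12:00-16:30, 17:45-18:00 (subtract 4h to convert from UTC+4).
Idris in UTC: 10:30-14:45, 15:00-17:30 (subtract 2h to convert from UTC+2).
Ben in UTC: 10:30-13:45, 14:30-15:15, 17:30-18:45 (subtract 2h to convert from UTC+2).
Elena ∩ Idris: 10:30-11:30, 12:00-14:45, 15:00-16:30.
Elena ∩ Idris ∩ Ben: 10:30-11:30, 12:00-13:45, 14:30-14:45, 15:00-15:15.
So the common availability across everyone is 10:30-11:30, 12:00-13:45, 14:30-14:45, 15:00-15:15.
The first common window of at least 30 minutes is 10:30-11:30, so the earliest start is 10:30.

10:30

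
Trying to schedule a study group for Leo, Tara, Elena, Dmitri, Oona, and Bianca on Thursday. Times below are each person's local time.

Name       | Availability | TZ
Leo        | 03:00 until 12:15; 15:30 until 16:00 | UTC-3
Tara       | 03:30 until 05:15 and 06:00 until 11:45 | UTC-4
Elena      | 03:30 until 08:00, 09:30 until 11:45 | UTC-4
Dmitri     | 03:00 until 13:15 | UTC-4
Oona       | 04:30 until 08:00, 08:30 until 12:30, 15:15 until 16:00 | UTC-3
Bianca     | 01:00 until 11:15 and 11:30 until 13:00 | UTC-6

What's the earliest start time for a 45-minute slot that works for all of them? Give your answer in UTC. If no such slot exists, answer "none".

Leo in UTC: 06:00-15:15, 18:30-19:00 (add 3h to convert from UTC-3).
Tara in UTC: 07:30-09:15, 10:00-15:45 (add 4h to convert from UTC-4).
Elena in UTC: 07:30-12:00, 13:30-15:45 (add 4h to convert from UTC-4).
Dmitri in UTC: 07:00-17:15 (add 4h to convert from UTC-4).
Oona in UTC: 07:30-11:00, 11:30-15:30, 18:15-19:00 (add 3h to convert from UTC-3).
Bianca in UTC: 07:00-17:15, 17:30-19:00 (add 6h to convert from UTC-6).
Leo ∩ Tara: 07:30-09:15, 10:00-15:15.
Leo ∩ Tara ∩ Elena: 07:30-09:15, 10:00-12:00, 13:30-15:15.
Leo ∩ Tara ∩ Elena ∩ Dmitri: 07:30-09:15, 10:00-12:00, 13:30-15:15.
Leo ∩ Tara ∩ Elena ∩ Dmitri ∩ Oona: 07:30-09:15, 10:00-11:00, 11:30-12:00, 13:30-15:15.
Leo ∩ Tara ∩ Elena ∩ Dmitri ∩ Oona ∩ Bianca: 07:30-09:15, 10:00-11:00, 11:30-12:00, 13:30-15:15.
So the common availability across everyone is 07:30-09:15, 10:00-11:00, 11:30-12:00, 13:30-15:15.
The first common window of at least 45 minutes is 07:30-09:15, so the earliest start is 07:30.

07:30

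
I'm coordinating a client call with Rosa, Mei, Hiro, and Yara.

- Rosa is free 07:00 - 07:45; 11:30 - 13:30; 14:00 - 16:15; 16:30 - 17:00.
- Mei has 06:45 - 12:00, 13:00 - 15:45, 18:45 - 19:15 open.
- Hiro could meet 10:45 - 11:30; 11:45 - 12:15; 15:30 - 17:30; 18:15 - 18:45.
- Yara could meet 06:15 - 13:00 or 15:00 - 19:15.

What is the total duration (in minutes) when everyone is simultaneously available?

30

Rosa ∩ Mei: 07:00-07:45, 11:30-12:00, 13:00-13:30, 14:00-15:45.
Rosa ∩ Mei ∩ Hiro: 11:45-12:00, 15:30-15:45.
Rosa ∩ Mei ∩ Hiro ∩ Yara: 11:45-12:00, 15:30-15:45.
Summing the common windows: 15 + 15 = 30 minutes.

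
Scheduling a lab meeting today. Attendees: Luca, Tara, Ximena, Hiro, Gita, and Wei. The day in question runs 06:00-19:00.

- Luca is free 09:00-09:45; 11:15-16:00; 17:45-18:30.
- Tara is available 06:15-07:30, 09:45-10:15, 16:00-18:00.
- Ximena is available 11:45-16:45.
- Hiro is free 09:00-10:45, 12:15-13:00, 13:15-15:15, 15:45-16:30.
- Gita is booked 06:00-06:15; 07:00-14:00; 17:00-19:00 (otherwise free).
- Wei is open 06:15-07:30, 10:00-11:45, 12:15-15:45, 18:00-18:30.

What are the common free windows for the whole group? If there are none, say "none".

Luca free: 09:00-09:45, 11:15-16:00, 17:45-18:30.
Tara free: 06:15-07:30, 09:45-10:15, 16:00-18:00.
Ximena free: 11:45-16:45.
Hiro free: 09:00-10:45, 12:15-13:00, 13:15-15:15, 15:45-16:30.
Gita free: 06:15-07:00, 14:00-17:00 (invert busy blocks within the working day).
Wei free: 06:15-07:30, 10:00-11:45, 12:15-15:45, 18:00-18:30.
Luca ∩ Tara: 17:45-18:00.
Luca ∩ Tara ∩ Ximena: ∅.
Luca ∩ Tara ∩ Ximena ∩ Hiro: ∅.
Luca ∩ Tara ∩ Ximena ∩ Hiro ∩ Gita: ∅.
Luca ∩ Tara ∩ Ximena ∩ Hiro ∩ Gita ∩ Wei: ∅.
There is no time when everyone is free.

none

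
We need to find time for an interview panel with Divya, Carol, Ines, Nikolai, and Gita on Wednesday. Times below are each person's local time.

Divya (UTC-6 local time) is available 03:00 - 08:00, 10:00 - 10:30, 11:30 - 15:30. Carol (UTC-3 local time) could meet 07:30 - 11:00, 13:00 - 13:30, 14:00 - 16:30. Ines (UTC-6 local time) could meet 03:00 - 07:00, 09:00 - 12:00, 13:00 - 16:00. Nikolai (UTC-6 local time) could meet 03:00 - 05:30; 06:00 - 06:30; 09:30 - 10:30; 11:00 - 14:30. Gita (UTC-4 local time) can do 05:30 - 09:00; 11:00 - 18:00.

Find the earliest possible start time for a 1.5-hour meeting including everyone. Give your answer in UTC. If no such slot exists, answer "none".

none

Divya in UTC: 09:00-14:00, 16:00-16:30, 17:30-21:30 (add 6h to convert from UTC-6).
Carol in UTC: 10:30-14:00, 16:00-16:30, 17:00-19:30 (add 3h to convert from UTC-3).
Ines in UTC: 09:00-13:00, 15:00-18:00, 19:00-22:00 (add 6h to convert from UTC-6).
Nikolai in UTC: 09:00-11:30, 12:00-12:30, 15:30-16:30, 17:00-20:30 (add 6h to convert from UTC-6).
Gita in UTC: 09:30-13:00, 15:00-22:00 (add 4h to convert from UTC-4).
Divya ∩ Carol: 10:30-14:00, 16:00-16:30, 17:30-19:30.
Divya ∩ Carol ∩ Ines: 10:30-13:00, 16:00-16:30, 17:30-18:00, 19:00-19:30.
Divya ∩ Carol ∩ Ines ∩ Nikolai: 10:30-11:30, 12:00-12:30, 16:00-16:30, 17:30-18:00, 19:00-19:30.
Divya ∩ Carol ∩ Ines ∩ Nikolai ∩ Gita: 10:30-11:30, 12:00-12:30, 16:00-16:30, 17:30-18:00, 19:00-19:30.
No common window is at least 90 minutes long.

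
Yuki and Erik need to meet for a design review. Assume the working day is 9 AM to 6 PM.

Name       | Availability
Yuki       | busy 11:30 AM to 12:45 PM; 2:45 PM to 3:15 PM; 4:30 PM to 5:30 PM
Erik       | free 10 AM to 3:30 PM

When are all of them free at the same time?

10:00-11:30, 12:45-14:45, 15:15-15:30

Yuki free: 09:00-11:30, 12:45-14:45, 15:15-16:30, 17:30-18:00 (invert busy blocks within the working day).
Erik free: 10:00-15:30.
Yuki ∩ Erik: 10:00-11:30, 12:45-14:45, 15:15-15:30.
So the common availability across everyone is 10:00-11:30, 12:45-14:45, 15:15-15:30.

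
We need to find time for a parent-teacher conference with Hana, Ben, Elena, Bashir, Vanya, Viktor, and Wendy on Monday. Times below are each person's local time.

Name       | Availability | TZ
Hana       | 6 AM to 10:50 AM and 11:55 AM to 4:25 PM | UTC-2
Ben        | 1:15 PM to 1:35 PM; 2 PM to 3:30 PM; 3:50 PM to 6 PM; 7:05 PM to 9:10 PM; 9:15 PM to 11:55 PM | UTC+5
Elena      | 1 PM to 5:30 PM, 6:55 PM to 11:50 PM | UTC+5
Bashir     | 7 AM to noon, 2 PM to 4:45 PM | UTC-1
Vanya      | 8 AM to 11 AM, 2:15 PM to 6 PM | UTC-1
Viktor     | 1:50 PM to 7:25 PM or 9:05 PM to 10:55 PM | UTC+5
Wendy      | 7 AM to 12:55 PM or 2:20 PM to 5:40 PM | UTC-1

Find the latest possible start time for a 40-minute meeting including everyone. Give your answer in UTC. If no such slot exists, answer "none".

17:05

Hana in UTC: 08:00-12:50, 13:55-18:25 (add 2h to convert from UTC-2).
Ben in UTC: 08:15-08:35, 09:00-10:30, 10:50-13:00, 14:05-16:10, 16:15-18:55 (subtract 5h to convert from UTC+5).
Elena in UTC: 08:00-12:30, 13:55-18:50 (subtract 5h to convert from UTC+5).
Bashir in UTC: 08:00-13:00, 15:00-17:45 (add 1h to convert from UTC-1).
Vanya in UTC: 09:00-12:00, 15:15-19:00 (add 1h to convert from UTC-1).
Viktor in UTC: 08:50-14:25, 16:05-17:55 (subtract 5h to convert from UTC+5).
Wendy in UTC: 08:00-13:55, 15:20-18:40 (add 1h to convert from UTC-1).
Hana ∩ Ben: 08:15-08:35, 09:00-10:30, 10:50-12:50, 14:05-16:10, 16:15-18:25.
Hana ∩ Ben ∩ Elena: 08:15-08:35, 09:00-10:30, 10:50-12:30, 14:05-16:10, 16:15-18:25.
Hana ∩ Ben ∩ Elena ∩ Bashir: 08:15-08:35, 09:00-10:30, 10:50-12:30, 15:00-16:10, 16:15-17:45.
Hana ∩ Ben ∩ Elena ∩ Bashir ∩ Vanya: 09:00-10:30, 10:50-12:00, 15:15-16:10, 16:15-17:45.
Hana ∩ Ben ∩ Elena ∩ Bashir ∩ Vanya ∩ Viktor: 09:00-10:30, 10:50-12:00, 16:05-16:10, 16:15-17:45.
Hana ∩ Ben ∩ Elena ∩ Bashir ∩ Vanya ∩ Viktor ∩ Wendy: 09:00-10:30, 10:50-12:00, 16:05-16:10, 16:15-17:45.
The last common window of at least 40 minutes is 16:15-17:45; a 40-minute meeting can start as late as 17:05 and still end by 17:45.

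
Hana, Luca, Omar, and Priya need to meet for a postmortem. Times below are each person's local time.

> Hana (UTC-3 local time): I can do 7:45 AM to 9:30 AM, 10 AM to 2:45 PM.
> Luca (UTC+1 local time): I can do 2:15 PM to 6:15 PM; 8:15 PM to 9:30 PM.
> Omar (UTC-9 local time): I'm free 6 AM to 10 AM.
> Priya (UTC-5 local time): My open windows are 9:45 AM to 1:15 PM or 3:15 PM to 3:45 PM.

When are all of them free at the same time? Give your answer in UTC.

15:00-17:15

Hana in UTC: 10:45-12:30, 13:00-17:45 (add 3h to convert from UTC-3).
Luca in UTC: 13:15-17:15, 19:15-20:30 (subtract 1h to convert from UTC+1).
Omar in UTC: 15:00-19:00 (add 9h to convert from UTC-9).
Priya in UTC: 14:45-18:15, 20:15-20:45 (add 5h to convert from UTC-5).
Hana ∩ Luca: 13:15-17:15.
Hana ∩ Luca ∩ Omar: 15:00-17:15.
Hana ∩ Luca ∩ Omar ∩ Priya: 15:00-17:15.
Those are the intersection windows.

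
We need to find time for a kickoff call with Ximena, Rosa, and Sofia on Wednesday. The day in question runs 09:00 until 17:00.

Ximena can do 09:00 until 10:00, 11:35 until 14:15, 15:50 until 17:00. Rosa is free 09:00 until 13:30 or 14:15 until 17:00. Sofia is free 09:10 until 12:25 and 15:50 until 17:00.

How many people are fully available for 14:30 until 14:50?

1

Rosa can make the full 14:30-14:50 slot — that's 1.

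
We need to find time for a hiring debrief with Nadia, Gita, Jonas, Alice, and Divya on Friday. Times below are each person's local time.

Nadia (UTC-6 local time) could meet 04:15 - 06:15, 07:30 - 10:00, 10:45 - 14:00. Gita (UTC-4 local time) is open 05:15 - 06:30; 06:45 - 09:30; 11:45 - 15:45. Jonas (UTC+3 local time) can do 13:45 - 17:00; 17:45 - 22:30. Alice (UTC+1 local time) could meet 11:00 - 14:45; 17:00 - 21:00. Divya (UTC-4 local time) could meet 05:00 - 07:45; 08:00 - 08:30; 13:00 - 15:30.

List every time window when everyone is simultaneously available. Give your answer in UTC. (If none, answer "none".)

Nadia in UTC: 10:15-12:15, 13:30-16:00, 16:45-20:00 (add 6h to convert from UTC-6).
Gita in UTC: 09:15-10:30, 10:45-13:30, 15:45-19:45 (add 4h to convert from UTC-4).
Jonas in UTC: 10:45-14:00, 14:45-19:30 (subtract 3h to convert from UTC+3).
Alice in UTC: 10:00-13:45, 16:00-20:00 (subtract 1h to convert from UTC+1).
Divya in UTC: 09:00-11:45, 12:00-12:30, 17:00-19:30 (add 4h to convert from UTC-4).
Nadia ∩ Gita: 10:15-10:30, 10:45-12:15, 15:45-16:00, 16:45-19:45.
Nadia ∩ Gita ∩ Jonas: 10:45-12:15, 15:45-16:00, 16:45-19:30.
Nadia ∩ Gita ∩ Jonas ∩ Alice: 10:45-12:15, 16:45-19:30.
Nadia ∩ Gita ∩ Jonas ∩ Alice ∩ Divya: 10:45-11:45, 12:00-12:15, 17:00-19:30.
So the common availability across everyone is 10:45-11:45, 12:00-12:15, 17:00-19:30.

10:45-11:45, 12:00-12:15, 17:00-19:30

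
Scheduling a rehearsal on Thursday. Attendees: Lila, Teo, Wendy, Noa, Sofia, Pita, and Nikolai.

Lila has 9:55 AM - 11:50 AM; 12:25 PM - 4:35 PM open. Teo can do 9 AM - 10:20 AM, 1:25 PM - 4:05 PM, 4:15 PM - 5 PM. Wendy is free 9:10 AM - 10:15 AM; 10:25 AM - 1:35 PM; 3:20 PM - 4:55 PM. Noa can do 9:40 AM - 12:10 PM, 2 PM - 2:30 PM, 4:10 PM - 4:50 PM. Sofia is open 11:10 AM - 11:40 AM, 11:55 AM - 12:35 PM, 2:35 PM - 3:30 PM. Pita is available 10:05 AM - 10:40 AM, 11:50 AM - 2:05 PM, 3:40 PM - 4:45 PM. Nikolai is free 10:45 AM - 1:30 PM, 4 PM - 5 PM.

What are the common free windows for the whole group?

Lila ∩ Teo: 09:55-10:20, 13:25-16:05, 16:15-16:35.
Lila ∩ Teo ∩ Wendy: 09:55-10:15, 13:25-13:35, 15:20-16:05, 16:15-16:35.
Lila ∩ Teo ∩ Wendy ∩ Noa: 09:55-10:15, 16:15-16:35.
Lila ∩ Teo ∩ Wendy ∩ Noa ∩ Sofia: ∅.
Lila ∩ Teo ∩ Wendy ∩ Noa ∩ Sofia ∩ Pita: ∅.
Lila ∩ Teo ∩ Wendy ∩ Noa ∩ Sofia ∩ Pita ∩ Nikolai: ∅.
There is no time when everyone is free.

none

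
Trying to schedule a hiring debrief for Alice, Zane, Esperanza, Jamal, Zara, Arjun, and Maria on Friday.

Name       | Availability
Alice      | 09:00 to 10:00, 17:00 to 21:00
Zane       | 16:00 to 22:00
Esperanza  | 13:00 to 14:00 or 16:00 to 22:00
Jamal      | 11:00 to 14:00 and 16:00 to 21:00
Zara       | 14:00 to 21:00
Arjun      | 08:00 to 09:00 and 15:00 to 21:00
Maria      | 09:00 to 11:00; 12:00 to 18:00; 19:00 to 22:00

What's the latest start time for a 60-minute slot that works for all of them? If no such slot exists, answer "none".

20:00

Alice ∩ Zane: 17:00-21:00.
Alice ∩ Zane ∩ Esperanza: 17:00-21:00.
Alice ∩ Zane ∩ Esperanza ∩ Jamal: 17:00-21:00.
Alice ∩ Zane ∩ Esperanza ∩ Jamal ∩ Zara: 17:00-21:00.
Alice ∩ Zane ∩ Esperanza ∩ Jamal ∩ Zara ∩ Arjun: 17:00-21:00.
Alice ∩ Zane ∩ Esperanza ∩ Jamal ∩ Zara ∩ Arjun ∩ Maria: 17:00-18:00, 19:00-21:00.
The last common window of at least 60 minutes is 19:00-21:00; a 60-minute meeting can start as late as 20:00 and still end by 21:00.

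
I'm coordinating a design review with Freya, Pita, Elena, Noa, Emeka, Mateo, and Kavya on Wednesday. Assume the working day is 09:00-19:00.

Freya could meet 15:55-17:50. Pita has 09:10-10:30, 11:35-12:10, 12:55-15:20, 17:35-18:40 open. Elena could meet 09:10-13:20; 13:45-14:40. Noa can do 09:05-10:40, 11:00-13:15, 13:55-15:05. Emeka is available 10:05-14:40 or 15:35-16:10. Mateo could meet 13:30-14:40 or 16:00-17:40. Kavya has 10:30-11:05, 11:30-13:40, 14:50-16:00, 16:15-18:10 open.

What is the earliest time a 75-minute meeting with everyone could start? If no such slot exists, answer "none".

none

Freya ∩ Pita: 17:35-17:50.
Freya ∩ Pita ∩ Elena: ∅.
Freya ∩ Pita ∩ Elena ∩ Noa: ∅.
Freya ∩ Pita ∩ Elena ∩ Noa ∩ Emeka: ∅.
Freya ∩ Pita ∩ Elena ∩ Noa ∩ Emeka ∩ Mateo: ∅.
Freya ∩ Pita ∩ Elena ∩ Noa ∩ Emeka ∩ Mateo ∩ Kavya: ∅.
There is no time when everyone is free.
No common window is at least 75 minutes long.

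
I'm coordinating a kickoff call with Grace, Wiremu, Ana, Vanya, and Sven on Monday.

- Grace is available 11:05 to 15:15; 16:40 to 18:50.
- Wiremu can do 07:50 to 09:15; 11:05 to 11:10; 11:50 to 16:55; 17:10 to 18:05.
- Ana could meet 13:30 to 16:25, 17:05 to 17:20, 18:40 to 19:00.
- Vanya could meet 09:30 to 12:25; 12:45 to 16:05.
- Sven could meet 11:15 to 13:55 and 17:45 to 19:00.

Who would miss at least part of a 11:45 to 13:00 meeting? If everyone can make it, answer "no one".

Ana, Vanya, Wiremu

Grace: free for 11:45-13:00. Wiremu: not fully free for 11:45-13:00. Ana: not fully free for 11:45-13:00. Vanya: not fully free for 11:45-13:00. Sven: free for 11:45-13:00.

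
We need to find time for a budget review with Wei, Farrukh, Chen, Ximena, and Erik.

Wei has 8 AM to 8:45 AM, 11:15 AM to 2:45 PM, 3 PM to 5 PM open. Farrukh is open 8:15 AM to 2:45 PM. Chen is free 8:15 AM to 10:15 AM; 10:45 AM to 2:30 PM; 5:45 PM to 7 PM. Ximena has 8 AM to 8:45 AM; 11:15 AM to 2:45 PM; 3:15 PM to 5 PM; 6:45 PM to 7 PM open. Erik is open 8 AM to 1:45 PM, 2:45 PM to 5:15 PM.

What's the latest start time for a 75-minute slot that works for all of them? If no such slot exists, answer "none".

12:30

Wei ∩ Farrukh: 08:15-08:45, 11:15-14:45.
Wei ∩ Farrukh ∩ Chen: 08:15-08:45, 11:15-14:30.
Wei ∩ Farrukh ∩ Chen ∩ Ximena: 08:15-08:45, 11:15-14:30.
Wei ∩ Farrukh ∩ Chen ∩ Ximena ∩ Erik: 08:15-08:45, 11:15-13:45.
So the common availability across everyone is 08:15-08:45, 11:15-13:45.
The last common window of at least 75 minutes is 11:15-13:45; a 75-minute meeting can start as late as 12:30 and still end by 13:45.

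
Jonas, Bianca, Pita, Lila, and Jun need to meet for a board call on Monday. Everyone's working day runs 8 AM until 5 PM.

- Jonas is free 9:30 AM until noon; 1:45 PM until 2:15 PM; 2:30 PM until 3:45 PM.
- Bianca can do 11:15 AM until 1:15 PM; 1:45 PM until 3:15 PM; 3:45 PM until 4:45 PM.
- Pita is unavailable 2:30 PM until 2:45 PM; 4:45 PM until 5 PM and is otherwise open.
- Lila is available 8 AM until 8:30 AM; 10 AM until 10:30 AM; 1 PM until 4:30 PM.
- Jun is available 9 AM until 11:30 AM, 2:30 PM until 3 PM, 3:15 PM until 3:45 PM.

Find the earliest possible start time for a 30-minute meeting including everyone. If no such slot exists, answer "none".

none

Jonas free: 09:30-12:00, 13:45-14:15, 14:30-15:45.
Bianca free: 11:15-13:15, 13:45-15:15, 15:45-16:45.
Pita free: 08:00-14:30, 14:45-16:45 (invert busy blocks within the working day).
Lila free: 08:00-08:30, 10:00-10:30, 13:00-16:30.
Jun free: 09:00-11:30, 14:30-15:00, 15:15-15:45.
Jonas ∩ Bianca: 11:15-12:00, 13:45-14:15, 14:30-15:15.
Jonas ∩ Bianca ∩ Pita: 11:15-12:00, 13:45-14:15, 14:45-15:15.
Jonas ∩ Bianca ∩ Pita ∩ Lila: 13:45-14:15, 14:45-15:15.
Jonas ∩ Bianca ∩ Pita ∩ Lila ∩ Jun: 14:45-15:00.
So the common availability across everyone is 14:45-15:00.
No common window is at least 30 minutes long.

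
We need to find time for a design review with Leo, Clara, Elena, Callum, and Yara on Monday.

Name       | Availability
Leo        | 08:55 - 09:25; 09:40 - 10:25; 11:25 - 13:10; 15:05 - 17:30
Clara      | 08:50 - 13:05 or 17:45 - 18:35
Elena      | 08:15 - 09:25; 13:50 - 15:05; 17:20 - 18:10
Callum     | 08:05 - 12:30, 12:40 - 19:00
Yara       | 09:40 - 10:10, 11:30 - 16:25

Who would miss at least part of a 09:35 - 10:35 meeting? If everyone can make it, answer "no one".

Leo: not fully free for 09:35-10:35. Clara: free for 09:35-10:35. Elena: not fully free for 09:35-10:35. Callum: free for 09:35-10:35. Yara: not fully free for 09:35-10:35.

Elena, Leo, Yara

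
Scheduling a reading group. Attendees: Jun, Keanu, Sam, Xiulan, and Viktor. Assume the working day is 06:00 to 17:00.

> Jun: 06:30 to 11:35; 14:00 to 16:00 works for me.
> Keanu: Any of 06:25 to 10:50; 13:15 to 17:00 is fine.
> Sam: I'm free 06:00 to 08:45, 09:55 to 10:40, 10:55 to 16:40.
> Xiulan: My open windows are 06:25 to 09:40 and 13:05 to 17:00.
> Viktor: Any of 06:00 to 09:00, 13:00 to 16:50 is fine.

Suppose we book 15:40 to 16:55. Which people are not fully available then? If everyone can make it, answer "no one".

Jun, Sam, Viktor

Jun: not fully free for 15:40-16:55. Keanu: free for 15:40-16:55. Sam: not fully free for 15:40-16:55. Xiulan: free for 15:40-16:55. Viktor: not fully free for 15:40-16:55.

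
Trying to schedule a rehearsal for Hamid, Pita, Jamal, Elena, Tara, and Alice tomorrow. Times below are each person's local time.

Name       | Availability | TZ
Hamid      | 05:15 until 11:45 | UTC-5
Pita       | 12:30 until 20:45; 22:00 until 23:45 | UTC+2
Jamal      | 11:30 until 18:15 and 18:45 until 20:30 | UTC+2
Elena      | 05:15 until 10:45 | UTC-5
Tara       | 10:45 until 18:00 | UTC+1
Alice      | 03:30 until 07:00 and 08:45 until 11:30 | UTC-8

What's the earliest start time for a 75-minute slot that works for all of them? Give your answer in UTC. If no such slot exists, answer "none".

Hamid in UTC: 10:15-16:45 (add 5h to convert from UTC-5).
Pita in UTC: 10:30-18:45, 20:00-21:45 (subtract 2h to convert from UTC+2).
Jamal in UTC: 09:30-16:15, 16:45-18:30 (subtract 2h to convert from UTC+2).
Elena in UTC: 10:15-15:45 (add 5h to convert from UTC-5).
Tara in UTC: 09:45-17:00 (subtract 1h to convert from UTC+1).
Alice in UTC: 11:30-15:00, 16:45-19:30 (add 8h to convert from UTC-8).
Hamid ∩ Pita: 10:30-16:45.
Hamid ∩ Pita ∩ Jamal: 10:30-16:15.
Hamid ∩ Pita ∩ Jamal ∩ Elena: 10:30-15:45.
Hamid ∩ Pita ∩ Jamal ∩ Elena ∩ Tara: 10:30-15:45.
Hamid ∩ Pita ∩ Jamal ∩ Elena ∩ Tara ∩ Alice: 11:30-15:00.
The first common window of at least 75 minutes is 11:30-15:00, so the earliest start is 11:30.

11:30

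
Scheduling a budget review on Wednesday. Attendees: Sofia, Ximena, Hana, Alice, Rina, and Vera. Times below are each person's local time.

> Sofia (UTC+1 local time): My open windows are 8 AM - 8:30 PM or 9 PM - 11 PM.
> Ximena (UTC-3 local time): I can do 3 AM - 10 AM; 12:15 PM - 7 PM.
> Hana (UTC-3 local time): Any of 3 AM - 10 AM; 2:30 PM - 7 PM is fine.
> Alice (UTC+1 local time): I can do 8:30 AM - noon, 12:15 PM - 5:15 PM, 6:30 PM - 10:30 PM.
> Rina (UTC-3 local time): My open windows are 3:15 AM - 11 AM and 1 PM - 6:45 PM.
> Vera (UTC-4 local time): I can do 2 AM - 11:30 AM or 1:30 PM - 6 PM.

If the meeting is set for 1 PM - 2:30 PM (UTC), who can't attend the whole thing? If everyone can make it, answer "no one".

Hana, Rina, Ximena

Sofia in UTC: 07:00-19:30, 20:00-22:00 (subtract 1h to convert from UTC+1).
Ximena in UTC: 06:00-13:00, 15:15-22:00 (add 3h to convert from UTC-3).
Hana in UTC: 06:00-13:00, 17:30-22:00 (add 3h to convert from UTC-3).
Alice in UTC: 07:30-11:00, 11:15-16:15, 17:30-21:30 (subtract 1h to convert from UTC+1).
Rina in UTC: 06:15-14:00, 16:00-21:45 (add 3h to convert from UTC-3).
Vera in UTC: 06:00-15:30, 17:30-22:00 (add 4h to convert from UTC-4).
Sofia: free for 13:00-14:30. Ximena: not fully free for 13:00-14:30. Hana: not fully free for 13:00-14:30. Alice: free for 13:00-14:30. Rina: not fully free for 13:00-14:30. Vera: free for 13:00-14:30.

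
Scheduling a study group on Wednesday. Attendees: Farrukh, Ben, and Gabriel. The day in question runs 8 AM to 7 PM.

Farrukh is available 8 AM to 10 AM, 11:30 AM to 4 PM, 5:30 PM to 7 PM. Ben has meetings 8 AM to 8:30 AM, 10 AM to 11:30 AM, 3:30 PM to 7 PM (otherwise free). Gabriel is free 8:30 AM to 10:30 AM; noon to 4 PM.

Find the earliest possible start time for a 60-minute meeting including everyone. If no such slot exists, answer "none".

Farrukh free: 08:00-10:00, 11:30-16:00, 17:30-19:00.
Ben free: 08:30-10:00, 11:30-15:30 (invert busy blocks within the working day).
Gabriel free: 08:30-10:30, 12:00-16:00.
Farrukh ∩ Ben: 08:30-10:00, 11:30-15:30.
Farrukh ∩ Ben ∩ Gabriel: 08:30-10:00, 12:00-15:30.
The first common window of at least 60 minutes is 08:30-10:00, so the earliest start is 08:30.

08:30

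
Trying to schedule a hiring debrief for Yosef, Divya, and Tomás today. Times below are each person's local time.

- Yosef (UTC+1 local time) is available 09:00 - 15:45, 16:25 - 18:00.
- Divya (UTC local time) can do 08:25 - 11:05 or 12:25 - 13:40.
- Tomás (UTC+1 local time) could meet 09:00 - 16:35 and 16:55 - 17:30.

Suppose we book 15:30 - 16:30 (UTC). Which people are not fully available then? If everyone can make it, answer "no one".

Yosef in UTC: 08:00-14:45, 15:25-17:00 (subtract 1h to convert from UTC+1).
Divya in UTC: 08:25-11:05, 12:25-13:40.
Tomás in UTC: 08:00-15:35, 15:55-16:30 (subtract 1h to convert from UTC+1).
Yosef: free for 15:30-16:30. Divya: not fully free for 15:30-16:30. Tomás: not fully free for 15:30-16:30.

Divya, Tomás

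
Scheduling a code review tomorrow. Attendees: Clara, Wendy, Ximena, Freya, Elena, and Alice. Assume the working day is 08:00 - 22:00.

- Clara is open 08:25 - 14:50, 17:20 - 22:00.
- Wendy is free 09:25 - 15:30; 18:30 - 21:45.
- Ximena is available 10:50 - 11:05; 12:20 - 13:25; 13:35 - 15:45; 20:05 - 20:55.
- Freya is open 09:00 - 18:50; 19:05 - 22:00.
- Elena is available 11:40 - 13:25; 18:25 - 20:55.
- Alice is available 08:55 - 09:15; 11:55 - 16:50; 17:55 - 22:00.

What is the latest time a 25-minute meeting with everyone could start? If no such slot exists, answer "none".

Clara ∩ Wendy: 09:25-14:50, 18:30-21:45.
Clara ∩ Wendy ∩ Ximena: 10:50-11:05, 12:20-13:25, 13:35-14:50, 20:05-20:55.
Clara ∩ Wendy ∩ Ximena ∩ Freya: 10:50-11:05, 12:20-13:25, 13:35-14:50, 20:05-20:55.
Clara ∩ Wendy ∩ Ximena ∩ Freya ∩ Elena: 12:20-13:25, 20:05-20:55.
Clara ∩ Wendy ∩ Ximena ∩ Freya ∩ Elena ∩ Alice: 12:20-13:25, 20:05-20:55.
The last common window of at least 25 minutes is 20:05-20:55; a 25-minute meeting can start as late as 20:30 and still end by 20:55.

20:30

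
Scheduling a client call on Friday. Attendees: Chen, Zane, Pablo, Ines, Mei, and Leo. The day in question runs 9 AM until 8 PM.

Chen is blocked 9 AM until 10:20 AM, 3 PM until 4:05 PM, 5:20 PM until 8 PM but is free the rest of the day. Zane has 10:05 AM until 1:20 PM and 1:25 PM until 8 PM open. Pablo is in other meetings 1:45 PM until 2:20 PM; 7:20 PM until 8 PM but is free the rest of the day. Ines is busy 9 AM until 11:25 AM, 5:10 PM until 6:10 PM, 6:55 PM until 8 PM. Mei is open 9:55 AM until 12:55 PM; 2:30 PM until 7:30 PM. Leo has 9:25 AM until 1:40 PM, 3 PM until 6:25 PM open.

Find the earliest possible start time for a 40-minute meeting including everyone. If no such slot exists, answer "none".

11:25

Chen free: 10:20-15:00, 16:05-17:20 (invert busy blocks within the working day).
Zane free: 10:05-13:20, 13:25-20:00.
Pablo free: 09:00-13:45, 14:20-19:20 (invert busy blocks within the working day).
Ines free: 11:25-17:10, 18:10-18:55 (invert busy blocks within the working day).
Mei free: 09:55-12:55, 14:30-19:30.
Leo free: 09:25-13:40, 15:00-18:25.
Chen ∩ Zane: 10:20-13:20, 13:25-15:00, 16:05-17:20.
Chen ∩ Zane ∩ Pablo: 10:20-13:20, 13:25-13:45, 14:20-15:00, 16:05-17:20.
Chen ∩ Zane ∩ Pablo ∩ Ines: 11:25-13:20, 13:25-13:45, 14:20-15:00, 16:05-17:10.
Chen ∩ Zane ∩ Pablo ∩ Ines ∩ Mei: 11:25-12:55, 14:30-15:00, 16:05-17:10.
Chen ∩ Zane ∩ Pablo ∩ Ines ∩ Mei ∩ Leo: 11:25-12:55, 16:05-17:10.
The first common window of at least 40 minutes is 11:25-12:55, so the earliest start is 11:25.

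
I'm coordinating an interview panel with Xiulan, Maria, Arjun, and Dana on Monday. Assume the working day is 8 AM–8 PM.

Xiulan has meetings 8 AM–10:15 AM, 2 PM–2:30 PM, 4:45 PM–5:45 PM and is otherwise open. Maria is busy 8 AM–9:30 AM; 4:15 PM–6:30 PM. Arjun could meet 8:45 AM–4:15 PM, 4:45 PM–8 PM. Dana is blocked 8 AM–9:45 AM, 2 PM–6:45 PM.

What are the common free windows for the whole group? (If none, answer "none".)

Xiulan free: 10:15-14:00, 14:30-16:45, 17:45-20:00 (invert busy blocks within the working day).
Maria free: 09:30-16:15, 18:30-20:00 (invert busy blocks within the working day).
Arjun free: 08:45-16:15, 16:45-20:00.
Dana free: 09:45-14:00, 18:45-20:00 (invert busy blocks within the working day).
Xiulan ∩ Maria: 10:15-14:00, 14:30-16:15, 18:30-20:00.
Xiulan ∩ Maria ∩ Arjun: 10:15-14:00, 14:30-16:15, 18:30-20:00.
Xiulan ∩ Maria ∩ Arjun ∩ Dana: 10:15-14:00, 18:45-20:00.

10:15-14:00, 18:45-20:00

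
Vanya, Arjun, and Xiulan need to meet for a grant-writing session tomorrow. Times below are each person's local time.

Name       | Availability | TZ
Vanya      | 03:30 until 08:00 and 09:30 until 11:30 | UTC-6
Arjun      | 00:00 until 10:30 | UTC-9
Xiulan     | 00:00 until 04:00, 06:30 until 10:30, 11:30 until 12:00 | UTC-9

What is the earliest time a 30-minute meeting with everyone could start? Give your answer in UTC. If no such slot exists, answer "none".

Vanya in UTC: 09:30-14:00, 15:30-17:30 (add 6h to convert from UTC-6).
Arjun in UTC: 09:00-19:30 (add 9h to convert from UTC-9).
Xiulan in UTC: 09:00-13:00, 15:30-19:30, 20:30-21:00 (add 9h to convert from UTC-9).
Vanya ∩ Arjun: 09:30-14:00, 15:30-17:30.
Vanya ∩ Arjun ∩ Xiulan: 09:30-13:00, 15:30-17:30.
So the common availability across everyone is 09:30-13:00, 15:30-17:30.
The first common window of at least 30 minutes is 09:30-13:00, so the earliest start is 09:30.

09:30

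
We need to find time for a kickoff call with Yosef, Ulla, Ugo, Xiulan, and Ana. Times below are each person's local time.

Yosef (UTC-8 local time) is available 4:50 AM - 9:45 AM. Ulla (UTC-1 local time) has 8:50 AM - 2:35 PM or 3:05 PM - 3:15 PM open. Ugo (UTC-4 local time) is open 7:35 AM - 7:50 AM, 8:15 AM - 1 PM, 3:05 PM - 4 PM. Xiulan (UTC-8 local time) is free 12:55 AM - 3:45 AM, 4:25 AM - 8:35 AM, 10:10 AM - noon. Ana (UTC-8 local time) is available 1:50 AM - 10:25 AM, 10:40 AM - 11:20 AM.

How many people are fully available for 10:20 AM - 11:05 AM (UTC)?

Yosef in UTC: 12:50-17:45 (add 8h to convert from UTC-8).
Ulla in UTC: 09:50-15:35, 16:05-16:15 (add 1h to convert from UTC-1).
Ugo in UTC: 11:35-11:50, 12:15-17:00, 19:05-20:00 (add 4h to convert from UTC-4).
Xiulan in UTC: 08:55-11:45, 12:25-16:35, 18:10-20:00 (add 8h to convert from UTC-8).
Ana in UTC: 09:50-18:25, 18:40-19:20 (add 8h to convert from UTC-8).
Ulla, Xiulan, and Ana can make the full 10:20-11:05 slot — that's 3.

3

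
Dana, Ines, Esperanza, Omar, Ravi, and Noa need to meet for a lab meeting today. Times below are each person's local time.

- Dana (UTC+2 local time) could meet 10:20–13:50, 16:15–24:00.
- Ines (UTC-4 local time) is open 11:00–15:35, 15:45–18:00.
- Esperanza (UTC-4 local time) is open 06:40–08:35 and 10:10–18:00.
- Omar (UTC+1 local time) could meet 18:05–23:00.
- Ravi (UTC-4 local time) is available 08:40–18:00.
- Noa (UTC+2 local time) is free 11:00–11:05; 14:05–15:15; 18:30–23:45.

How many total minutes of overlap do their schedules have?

270

Dana in UTC: 08:20-11:50, 14:15-22:00 (subtract 2h to convert from UTC+2).
Ines in UTC: 15:00-19:35, 19:45-22:00 (add 4h to convert from UTC-4).
Esperanza in UTC: 10:40-12:35, 14:10-22:00 (add 4h to convert from UTC-4).
Omar in UTC: 17:05-22:00 (subtract 1h to convert from UTC+1).
Ravi in UTC: 12:40-22:00 (add 4h to convert from UTC-4).
Noa in UTC: 09:00-09:05, 12:05-13:15, 16:30-21:45 (subtract 2h to convert from UTC+2).
Dana ∩ Ines: 15:00-19:35, 19:45-22:00.
Dana ∩ Ines ∩ Esperanza: 15:00-19:35, 19:45-22:00.
Dana ∩ Ines ∩ Esperanza ∩ Omar: 17:05-19:35, 19:45-22:00.
Dana ∩ Ines ∩ Esperanza ∩ Omar ∩ Ravi: 17:05-19:35, 19:45-22:00.
Dana ∩ Ines ∩ Esperanza ∩ Omar ∩ Ravi ∩ Noa: 17:05-19:35, 19:45-21:45.
Summing the common windows: 150 + 120 = 270 minutes.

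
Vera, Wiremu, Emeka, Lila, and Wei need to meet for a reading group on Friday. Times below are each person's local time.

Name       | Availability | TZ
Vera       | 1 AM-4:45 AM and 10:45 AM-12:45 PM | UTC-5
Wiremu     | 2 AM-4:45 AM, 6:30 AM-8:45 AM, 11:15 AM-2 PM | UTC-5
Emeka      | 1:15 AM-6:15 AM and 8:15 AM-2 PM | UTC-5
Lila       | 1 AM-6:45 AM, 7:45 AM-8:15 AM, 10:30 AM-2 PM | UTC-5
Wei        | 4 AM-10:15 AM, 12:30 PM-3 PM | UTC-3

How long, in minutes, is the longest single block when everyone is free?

165

Vera in UTC: 06:00-09:45, 15:45-17:45 (add 5h to convert from UTC-5).
Wiremu in UTC: 07:00-09:45, 11:30-13:45, 16:15-19:00 (add 5h to convert from UTC-5).
Emeka in UTC: 06:15-11:15, 13:15-19:00 (add 5h to convert from UTC-5).
Lila in UTC: 06:00-11:45, 12:45-13:15, 15:30-19:00 (add 5h to convert from UTC-5).
Wei in UTC: 07:00-13:15, 15:30-18:00 (add 3h to convert from UTC-3).
Vera ∩ Wiremu: 07:00-09:45, 16:15-17:45.
Vera ∩ Wiremu ∩ Emeka: 07:00-09:45, 16:15-17:45.
Vera ∩ Wiremu ∩ Emeka ∩ Lila: 07:00-09:45, 16:15-17:45.
Vera ∩ Wiremu ∩ Emeka ∩ Lila ∩ Wei: 07:00-09:45, 16:15-17:45.
The longest is 07:00-09:45 at 165 minutes.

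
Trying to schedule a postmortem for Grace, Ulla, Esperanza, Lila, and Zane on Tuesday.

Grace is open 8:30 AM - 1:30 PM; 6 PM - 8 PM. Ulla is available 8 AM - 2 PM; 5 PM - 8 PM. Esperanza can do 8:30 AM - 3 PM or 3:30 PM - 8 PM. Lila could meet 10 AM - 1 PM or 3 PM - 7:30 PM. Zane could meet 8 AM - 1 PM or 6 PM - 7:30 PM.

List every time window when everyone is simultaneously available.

10:00-13:00, 18:00-19:30

Grace ∩ Ulla: 08:30-13:30, 18:00-20:00.
Grace ∩ Ulla ∩ Esperanza: 08:30-13:30, 18:00-20:00.
Grace ∩ Ulla ∩ Esperanza ∩ Lila: 10:00-13:00, 18:00-19:30.
Grace ∩ Ulla ∩ Esperanza ∩ Lila ∩ Zane: 10:00-13:00, 18:00-19:30.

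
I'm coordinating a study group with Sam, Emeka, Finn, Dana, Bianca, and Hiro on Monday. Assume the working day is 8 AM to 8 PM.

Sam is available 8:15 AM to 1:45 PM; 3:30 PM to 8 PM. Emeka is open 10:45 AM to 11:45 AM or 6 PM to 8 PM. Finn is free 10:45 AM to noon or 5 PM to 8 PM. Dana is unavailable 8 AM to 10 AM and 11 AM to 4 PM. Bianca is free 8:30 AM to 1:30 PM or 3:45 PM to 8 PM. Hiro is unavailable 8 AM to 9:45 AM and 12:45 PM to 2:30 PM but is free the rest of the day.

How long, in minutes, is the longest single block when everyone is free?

Sam free: 08:15-13:45, 15:30-20:00.
Emeka free: 10:45-11:45, 18:00-20:00.
Finn free: 10:45-12:00, 17:00-20:00.
Dana free: 10:00-11:00, 16:00-20:00 (invert busy blocks within the working day).
Bianca free: 08:30-13:30, 15:45-20:00.
Hiro free: 09:45-12:45, 14:30-20:00 (invert busy blocks within the working day).
Sam ∩ Emeka: 10:45-11:45, 18:00-20:00.
Sam ∩ Emeka ∩ Finn: 10:45-11:45, 18:00-20:00.
Sam ∩ Emeka ∩ Finn ∩ Dana: 10:45-11:00, 18:00-20:00.
Sam ∩ Emeka ∩ Finn ∩ Dana ∩ Bianca: 10:45-11:00, 18:00-20:00.
Sam ∩ Emeka ∩ Finn ∩ Dana ∩ Bianca ∩ Hiro: 10:45-11:00, 18:00-20:00.
The longest is 18:00-20:00 at 120 minutes.

120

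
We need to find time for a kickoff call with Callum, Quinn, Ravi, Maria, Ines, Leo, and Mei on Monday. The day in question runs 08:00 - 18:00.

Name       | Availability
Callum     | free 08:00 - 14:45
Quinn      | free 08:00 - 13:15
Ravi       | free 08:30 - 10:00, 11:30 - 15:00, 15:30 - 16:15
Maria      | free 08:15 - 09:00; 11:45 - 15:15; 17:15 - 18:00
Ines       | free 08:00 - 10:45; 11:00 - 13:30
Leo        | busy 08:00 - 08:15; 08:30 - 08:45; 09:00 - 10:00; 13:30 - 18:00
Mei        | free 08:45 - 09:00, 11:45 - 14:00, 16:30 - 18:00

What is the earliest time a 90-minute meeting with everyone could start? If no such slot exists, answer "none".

Callum free: 08:00-14:45.
Quinn free: 08:00-13:15.
Ravi free: 08:30-10:00, 11:30-15:00, 15:30-16:15.
Maria free: 08:15-09:00, 11:45-15:15, 17:15-18:00.
Ines free: 08:00-10:45, 11:00-13:30.
Leo free: 08:15-08:30, 08:45-09:00, 10:00-13:30 (invert busy blocks within the working day).
Mei free: 08:45-09:00, 11:45-14:00, 16:30-18:00.
Callum ∩ Quinn: 08:00-13:15.
Callum ∩ Quinn ∩ Ravi: 08:30-10:00, 11:30-13:15.
Callum ∩ Quinn ∩ Ravi ∩ Maria: 08:30-09:00, 11:45-13:15.
Callum ∩ Quinn ∩ Ravi ∩ Maria ∩ Ines: 08:30-09:00, 11:45-13:15.
Callum ∩ Quinn ∩ Ravi ∩ Maria ∩ Ines ∩ Leo: 08:45-09:00, 11:45-13:15.
Callum ∩ Quinn ∩ Ravi ∩ Maria ∩ Ines ∩ Leo ∩ Mei: 08:45-09:00, 11:45-13:15.
Those are the intersection windows.
The first common window of at least 90 minutes is 11:45-13:15, so the earliest start is 11:45.

11:45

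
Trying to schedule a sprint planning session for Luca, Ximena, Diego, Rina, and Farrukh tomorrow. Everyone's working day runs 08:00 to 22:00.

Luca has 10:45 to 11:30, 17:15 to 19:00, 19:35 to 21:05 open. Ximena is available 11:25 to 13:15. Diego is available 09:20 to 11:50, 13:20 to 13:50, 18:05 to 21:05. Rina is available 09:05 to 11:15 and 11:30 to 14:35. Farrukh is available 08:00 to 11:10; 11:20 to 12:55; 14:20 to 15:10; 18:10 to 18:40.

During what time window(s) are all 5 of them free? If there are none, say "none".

Luca ∩ Ximena: 11:25-11:30.
Luca ∩ Ximena ∩ Diego: 11:25-11:30.
Luca ∩ Ximena ∩ Diego ∩ Rina: ∅.
Luca ∩ Ximena ∩ Diego ∩ Rina ∩ Farrukh: ∅.
There is no time when everyone is free.

none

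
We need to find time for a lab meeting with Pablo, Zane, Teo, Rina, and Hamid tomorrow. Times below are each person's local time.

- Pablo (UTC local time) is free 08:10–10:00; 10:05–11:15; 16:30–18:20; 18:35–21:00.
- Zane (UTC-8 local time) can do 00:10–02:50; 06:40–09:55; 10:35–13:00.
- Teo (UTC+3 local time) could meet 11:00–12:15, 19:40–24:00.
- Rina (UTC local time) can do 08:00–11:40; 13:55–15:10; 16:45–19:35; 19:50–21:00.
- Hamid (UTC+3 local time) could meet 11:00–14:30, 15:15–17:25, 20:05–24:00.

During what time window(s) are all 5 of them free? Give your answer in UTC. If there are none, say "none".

Pablo in UTC: 08:10-10:00, 10:05-11:15, 16:30-18:20, 18:35-21:00.
Zane in UTC: 08:10-10:50, 14:40-17:55, 18:35-21:00 (add 8h to convert from UTC-8).
Teo in UTC: 08:00-09:15, 16:40-21:00 (subtract 3h to convert from UTC+3).
Rina in UTC: 08:00-11:40, 13:55-15:10, 16:45-19:35, 19:50-21:00.
Hamid in UTC: 08:00-11:30, 12:15-14:25, 17:05-21:00 (subtract 3h to convert from UTC+3).
Pablo ∩ Zane: 08:10-10:00, 10:05-10:50, 16:30-17:55, 18:35-21:00.
Pablo ∩ Zane ∩ Teo: 08:10-09:15, 16:40-17:55, 18:35-21:00.
Pablo ∩ Zane ∩ Teo ∩ Rina: 08:10-09:15, 16:45-17:55, 18:35-19:35, 19:50-21:00.
Pablo ∩ Zane ∩ Teo ∩ Rina ∩ Hamid: 08:10-09:15, 17:05-17:55, 18:35-19:35, 19:50-21:00.

08:10-09:15, 17:05-17:55, 18:35-19:35, 19:50-21:00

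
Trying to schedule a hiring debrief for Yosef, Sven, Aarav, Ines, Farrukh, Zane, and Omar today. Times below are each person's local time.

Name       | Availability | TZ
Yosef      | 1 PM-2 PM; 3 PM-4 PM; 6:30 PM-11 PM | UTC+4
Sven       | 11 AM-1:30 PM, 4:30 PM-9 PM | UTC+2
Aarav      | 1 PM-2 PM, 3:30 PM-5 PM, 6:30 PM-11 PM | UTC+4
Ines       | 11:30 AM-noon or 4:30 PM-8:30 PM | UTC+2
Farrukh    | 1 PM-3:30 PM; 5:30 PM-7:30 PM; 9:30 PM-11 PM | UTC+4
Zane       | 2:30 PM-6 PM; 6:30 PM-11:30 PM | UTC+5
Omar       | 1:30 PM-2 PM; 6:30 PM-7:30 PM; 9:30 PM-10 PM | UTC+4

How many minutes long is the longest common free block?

60

Yosef in UTC: 09:00-10:00, 11:00-12:00, 14:30-19:00 (subtract 4h to convert from UTC+4).
Sven in UTC: 09:00-11:30, 14:30-19:00 (subtract 2h to convert from UTC+2).
Aarav in UTC: 09:00-10:00, 11:30-13:00, 14:30-19:00 (subtract 4h to convert from UTC+4).
Ines in UTC: 09:30-10:00, 14:30-18:30 (subtract 2h to convert from UTC+2).
Farrukh in UTC: 09:00-11:30, 13:30-15:30, 17:30-19:00 (subtract 4h to convert from UTC+4).
Zane in UTC: 09:30-13:00, 13:30-18:30 (subtract 5h to convert from UTC+5).
Omar in UTC: 09:30-10:00, 14:30-15:30, 17:30-18:00 (subtract 4h to convert from UTC+4).
Yosef ∩ Sven: 09:00-10:00, 11:00-11:30, 14:30-19:00.
Yosef ∩ Sven ∩ Aarav: 09:00-10:00, 14:30-19:00.
Yosef ∩ Sven ∩ Aarav ∩ Ines: 09:30-10:00, 14:30-18:30.
Yosef ∩ Sven ∩ Aarav ∩ Ines ∩ Farrukh: 09:30-10:00, 14:30-15:30, 17:30-18:30.
Yosef ∩ Sven ∩ Aarav ∩ Ines ∩ Farrukh ∩ Zane: 09:30-10:00, 14:30-15:30, 17:30-18:30.
Yosef ∩ Sven ∩ Aarav ∩ Ines ∩ Farrukh ∩ Zane ∩ Omar: 09:30-10:00, 14:30-15:30, 17:30-18:00.
The longest is 14:30-15:30 at 60 minutes.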